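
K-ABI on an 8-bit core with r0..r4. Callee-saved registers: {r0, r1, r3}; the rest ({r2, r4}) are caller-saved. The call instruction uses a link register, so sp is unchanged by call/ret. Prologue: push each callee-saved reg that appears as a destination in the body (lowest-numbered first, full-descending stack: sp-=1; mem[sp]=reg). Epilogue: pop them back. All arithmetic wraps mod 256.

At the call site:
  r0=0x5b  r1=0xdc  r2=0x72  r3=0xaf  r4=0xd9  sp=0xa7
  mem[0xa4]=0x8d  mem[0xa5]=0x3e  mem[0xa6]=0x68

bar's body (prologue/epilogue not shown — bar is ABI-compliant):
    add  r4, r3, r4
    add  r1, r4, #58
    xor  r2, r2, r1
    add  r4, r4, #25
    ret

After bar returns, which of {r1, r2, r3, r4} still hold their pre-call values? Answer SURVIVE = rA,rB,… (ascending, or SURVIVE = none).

prologue: push r1 → mem[0xa6]=0xdc, sp=0xa6
body[0] add  r4, r3, r4 → r4=0x88
body[1] add  r1, r4, #58 → r1=0xc2
body[2] xor  r2, r2, r1 → r2=0xb0
body[3] add  r4, r4, #25 → r4=0xa1
epilogue: pop r1=0xdc, sp=0xa7
r1: callee-saved, written=True
r2: caller-saved, written=True
r3: callee-saved, written=False
r4: caller-saved, written=True

SURVIVE = r1,r3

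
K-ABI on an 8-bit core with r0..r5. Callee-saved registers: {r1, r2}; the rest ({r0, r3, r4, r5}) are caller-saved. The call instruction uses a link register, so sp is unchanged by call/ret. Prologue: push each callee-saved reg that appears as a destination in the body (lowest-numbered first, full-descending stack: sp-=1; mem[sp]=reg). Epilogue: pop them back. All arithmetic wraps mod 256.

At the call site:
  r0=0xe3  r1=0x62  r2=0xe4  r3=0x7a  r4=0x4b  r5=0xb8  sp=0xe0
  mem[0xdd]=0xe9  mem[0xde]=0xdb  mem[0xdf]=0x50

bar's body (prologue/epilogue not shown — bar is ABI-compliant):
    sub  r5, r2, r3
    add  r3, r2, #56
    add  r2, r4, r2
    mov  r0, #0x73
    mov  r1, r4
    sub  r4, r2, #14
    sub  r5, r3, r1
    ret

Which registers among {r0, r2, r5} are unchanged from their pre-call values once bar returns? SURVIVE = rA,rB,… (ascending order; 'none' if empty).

prologue: push r1 -> mem[0xdf]=0x62, sp=0xdf
prologue: push r2 -> mem[0xde]=0xe4, sp=0xde
body[0] sub  r5, r2, r3 -> r5=0x6a
body[1] add  r3, r2, #56 -> r3=0x1c
body[2] add  r2, r4, r2 -> r2=0x2f
body[3] mov  r0, #0x73 -> r0=0x73
body[4] mov  r1, r4 -> r1=0x4b
body[5] sub  r4, r2, #14 -> r4=0x21
body[6] sub  r5, r3, r1 -> r5=0xd1
epilogue: pop r2=0xe4, sp=0xdf
epilogue: pop r1=0x62, sp=0xe0
r0: caller-saved, written=True
r2: callee-saved, written=True
r5: caller-saved, written=True

SURVIVE = r2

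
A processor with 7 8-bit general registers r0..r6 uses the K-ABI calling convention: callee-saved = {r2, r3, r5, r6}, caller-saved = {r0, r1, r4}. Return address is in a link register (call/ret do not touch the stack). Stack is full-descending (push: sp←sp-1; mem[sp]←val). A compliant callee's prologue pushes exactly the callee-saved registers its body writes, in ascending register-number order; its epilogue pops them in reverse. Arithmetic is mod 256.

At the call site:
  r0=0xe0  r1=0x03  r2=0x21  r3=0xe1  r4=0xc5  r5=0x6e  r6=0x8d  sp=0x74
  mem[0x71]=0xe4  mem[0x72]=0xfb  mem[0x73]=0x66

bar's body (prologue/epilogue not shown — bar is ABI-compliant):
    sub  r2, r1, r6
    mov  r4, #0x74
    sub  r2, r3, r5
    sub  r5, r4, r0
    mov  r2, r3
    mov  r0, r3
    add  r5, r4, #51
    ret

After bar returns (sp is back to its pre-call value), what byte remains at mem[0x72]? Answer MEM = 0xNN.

MEM = 0x6e

prologue: push r2 -> mem[0x73]=0x21, sp=0x73
prologue: push r5 -> mem[0x72]=0x6e, sp=0x72
body[0] sub  r2, r1, r6 -> r2=0x76
body[1] mov  r4, #0x74 -> r4=0x74
body[2] sub  r2, r3, r5 -> r2=0x73
body[3] sub  r5, r4, r0 -> r5=0x94
body[4] mov  r2, r3 -> r2=0xe1
body[5] mov  r0, r3 -> r0=0xe1
body[6] add  r5, r4, #51 -> r5=0xa7
epilogue: pop r5=0x6e, sp=0x73
epilogue: pop r2=0x21, sp=0x74
prologue pushed ['r2', 'r5'] at ['0x73', '0x72']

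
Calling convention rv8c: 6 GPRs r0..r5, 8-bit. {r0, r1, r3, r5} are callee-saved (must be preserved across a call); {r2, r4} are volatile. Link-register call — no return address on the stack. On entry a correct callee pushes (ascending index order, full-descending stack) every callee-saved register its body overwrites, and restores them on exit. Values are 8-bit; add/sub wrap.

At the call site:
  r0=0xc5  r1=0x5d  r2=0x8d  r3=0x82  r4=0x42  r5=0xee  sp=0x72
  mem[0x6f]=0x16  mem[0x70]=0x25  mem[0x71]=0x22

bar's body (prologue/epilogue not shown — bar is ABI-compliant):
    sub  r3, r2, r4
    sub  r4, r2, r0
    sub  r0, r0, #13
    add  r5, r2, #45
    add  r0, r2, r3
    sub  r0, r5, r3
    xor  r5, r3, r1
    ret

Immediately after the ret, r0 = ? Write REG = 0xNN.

REG = 0xc5

prologue: push r0 -> mem[0x71]=0xc5, sp=0x71
prologue: push r3 -> mem[0x70]=0x82, sp=0x70
prologue: push r5 -> mem[0x6f]=0xee, sp=0x6f
body[0] sub  r3, r2, r4 -> r3=0x4b
body[1] sub  r4, r2, r0 -> r4=0xc8
body[2] sub  r0, r0, #13 -> r0=0xb8
body[3] add  r5, r2, #45 -> r5=0xba
body[4] add  r0, r2, r3 -> r0=0xd8
body[5] sub  r0, r5, r3 -> r0=0x6f
body[6] xor  r5, r3, r1 -> r5=0x16
epilogue: pop r5=0xee, sp=0x70
epilogue: pop r3=0x82, sp=0x71
epilogue: pop r0=0xc5, sp=0x72
r0 is callee-saved -> restored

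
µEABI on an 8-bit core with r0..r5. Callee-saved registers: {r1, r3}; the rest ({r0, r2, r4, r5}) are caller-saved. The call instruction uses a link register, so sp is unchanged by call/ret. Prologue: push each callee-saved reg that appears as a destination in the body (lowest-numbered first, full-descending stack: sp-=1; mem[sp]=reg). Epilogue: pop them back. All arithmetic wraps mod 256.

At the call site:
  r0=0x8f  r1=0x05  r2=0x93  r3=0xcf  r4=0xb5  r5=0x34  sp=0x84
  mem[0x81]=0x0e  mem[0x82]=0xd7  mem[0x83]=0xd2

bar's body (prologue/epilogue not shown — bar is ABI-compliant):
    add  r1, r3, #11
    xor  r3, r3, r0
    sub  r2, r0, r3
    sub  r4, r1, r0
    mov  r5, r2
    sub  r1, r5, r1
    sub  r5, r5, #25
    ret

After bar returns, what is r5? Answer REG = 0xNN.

REG = 0x36

prologue: push r1 -> mem[0x83]=0x05, sp=0x83
prologue: push r3 -> mem[0x82]=0xcf, sp=0x82
body[0] add  r1, r3, #11 -> r1=0xda
body[1] xor  r3, r3, r0 -> r3=0x40
body[2] sub  r2, r0, r3 -> r2=0x4f
body[3] sub  r4, r1, r0 -> r4=0x4b
body[4] mov  r5, r2 -> r5=0x4f
body[5] sub  r1, r5, r1 -> r1=0x75
body[6] sub  r5, r5, #25 -> r5=0x36
epilogue: pop r3=0xcf, sp=0x83
epilogue: pop r1=0x05, sp=0x84
r5 is caller-saved -> body value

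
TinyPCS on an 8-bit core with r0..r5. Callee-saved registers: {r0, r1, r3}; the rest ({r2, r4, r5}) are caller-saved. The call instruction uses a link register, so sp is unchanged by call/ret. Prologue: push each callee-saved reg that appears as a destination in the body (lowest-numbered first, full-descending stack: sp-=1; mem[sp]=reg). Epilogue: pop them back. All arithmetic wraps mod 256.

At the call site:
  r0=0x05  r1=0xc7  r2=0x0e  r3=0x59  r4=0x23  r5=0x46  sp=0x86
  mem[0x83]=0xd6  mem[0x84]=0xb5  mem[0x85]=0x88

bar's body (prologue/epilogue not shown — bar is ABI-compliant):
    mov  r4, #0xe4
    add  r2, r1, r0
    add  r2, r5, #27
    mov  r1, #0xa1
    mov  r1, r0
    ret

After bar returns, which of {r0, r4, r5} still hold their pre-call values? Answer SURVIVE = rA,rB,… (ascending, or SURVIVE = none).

SURVIVE = r0,r5

prologue: push r1 → mem[0x85]=0xc7, sp=0x85
body[0] mov  r4, #0xe4 → r4=0xe4
body[1] add  r2, r1, r0 → r2=0xcc
body[2] add  r2, r5, #27 → r2=0x61
body[3] mov  r1, #0xa1 → r1=0xa1
body[4] mov  r1, r0 → r1=0x05
epilogue: pop r1=0xc7, sp=0x86
r0: callee-saved, written=False
r4: caller-saved, written=True
r5: caller-saved, written=False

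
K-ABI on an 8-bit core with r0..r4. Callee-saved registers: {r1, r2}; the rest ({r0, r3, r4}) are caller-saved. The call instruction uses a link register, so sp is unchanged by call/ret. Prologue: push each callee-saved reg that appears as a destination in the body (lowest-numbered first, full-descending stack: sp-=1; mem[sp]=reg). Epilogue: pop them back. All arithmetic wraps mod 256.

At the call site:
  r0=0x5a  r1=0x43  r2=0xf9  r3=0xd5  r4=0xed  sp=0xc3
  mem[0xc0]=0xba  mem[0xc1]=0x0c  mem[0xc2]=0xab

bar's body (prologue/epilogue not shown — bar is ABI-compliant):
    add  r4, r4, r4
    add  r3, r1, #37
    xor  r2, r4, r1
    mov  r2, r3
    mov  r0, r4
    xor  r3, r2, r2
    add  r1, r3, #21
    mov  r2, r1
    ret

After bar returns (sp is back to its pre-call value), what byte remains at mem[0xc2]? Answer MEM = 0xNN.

prologue: push r1 → mem[0xc2]=0x43, sp=0xc2
prologue: push r2 → mem[0xc1]=0xf9, sp=0xc1
body[0] add  r4, r4, r4 → r4=0xda
body[1] add  r3, r1, #37 → r3=0x68
body[2] xor  r2, r4, r1 → r2=0x99
body[3] mov  r2, r3 → r2=0x68
body[4] mov  r0, r4 → r0=0xda
body[5] xor  r3, r2, r2 → r3=0x00
body[6] add  r1, r3, #21 → r1=0x15
body[7] mov  r2, r1 → r2=0x15
epilogue: pop r2=0xf9, sp=0xc2
epilogue: pop r1=0x43, sp=0xc3
prologue pushed ['r1', 'r2'] at ['0xc2', '0xc1']

MEM = 0x43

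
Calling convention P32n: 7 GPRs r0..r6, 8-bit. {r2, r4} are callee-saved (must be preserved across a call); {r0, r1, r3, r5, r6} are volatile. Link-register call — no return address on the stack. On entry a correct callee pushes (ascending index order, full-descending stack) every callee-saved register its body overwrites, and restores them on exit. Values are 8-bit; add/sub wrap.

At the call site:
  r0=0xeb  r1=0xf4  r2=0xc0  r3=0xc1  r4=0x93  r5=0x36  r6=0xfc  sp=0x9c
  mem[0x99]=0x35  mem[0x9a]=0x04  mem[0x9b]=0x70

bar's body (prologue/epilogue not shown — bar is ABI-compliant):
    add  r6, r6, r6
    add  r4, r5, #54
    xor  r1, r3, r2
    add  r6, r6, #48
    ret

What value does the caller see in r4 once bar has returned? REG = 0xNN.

prologue: push r4 → mem[0x9b]=0x93, sp=0x9b
body[0] add  r6, r6, r6 → r6=0xf8
body[1] add  r4, r5, #54 → r4=0x6c
body[2] xor  r1, r3, r2 → r1=0x01
body[3] add  r6, r6, #48 → r6=0x28
epilogue: pop r4=0x93, sp=0x9c
r4 is callee-saved → restored

REG = 0x93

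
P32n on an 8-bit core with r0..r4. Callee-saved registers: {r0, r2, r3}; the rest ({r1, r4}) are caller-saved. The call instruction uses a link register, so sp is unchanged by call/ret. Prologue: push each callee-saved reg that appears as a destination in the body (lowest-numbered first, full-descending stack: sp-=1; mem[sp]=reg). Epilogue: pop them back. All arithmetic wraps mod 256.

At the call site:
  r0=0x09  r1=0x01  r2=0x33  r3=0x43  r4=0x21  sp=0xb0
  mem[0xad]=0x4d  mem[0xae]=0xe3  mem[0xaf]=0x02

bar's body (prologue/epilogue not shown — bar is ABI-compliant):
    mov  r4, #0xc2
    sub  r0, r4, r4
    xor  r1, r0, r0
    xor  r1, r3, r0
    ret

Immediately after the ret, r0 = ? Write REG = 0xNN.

prologue: push r0 → mem[0xaf]=0x09, sp=0xaf
body[0] mov  r4, #0xc2 → r4=0xc2
body[1] sub  r0, r4, r4 → r0=0x00
body[2] xor  r1, r0, r0 → r1=0x00
body[3] xor  r1, r3, r0 → r1=0x43
epilogue: pop r0=0x09, sp=0xb0
r0 is callee-saved → restored

REG = 0x09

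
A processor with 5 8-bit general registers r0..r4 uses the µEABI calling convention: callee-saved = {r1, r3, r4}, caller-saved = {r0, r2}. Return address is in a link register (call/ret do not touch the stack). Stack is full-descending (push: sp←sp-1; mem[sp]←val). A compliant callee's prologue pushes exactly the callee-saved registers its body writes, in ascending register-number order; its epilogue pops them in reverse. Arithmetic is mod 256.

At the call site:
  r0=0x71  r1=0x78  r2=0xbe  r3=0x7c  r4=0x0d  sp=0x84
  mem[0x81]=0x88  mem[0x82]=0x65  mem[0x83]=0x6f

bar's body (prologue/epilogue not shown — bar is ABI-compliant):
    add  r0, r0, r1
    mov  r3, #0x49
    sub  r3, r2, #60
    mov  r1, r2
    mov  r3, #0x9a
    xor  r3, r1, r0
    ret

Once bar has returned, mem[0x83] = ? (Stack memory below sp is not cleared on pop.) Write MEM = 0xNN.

MEM = 0x78

prologue: push r1 → mem[0x83]=0x78, sp=0x83
prologue: push r3 → mem[0x82]=0x7c, sp=0x82
body[0] add  r0, r0, r1 → r0=0xe9
body[1] mov  r3, #0x49 → r3=0x49
body[2] sub  r3, r2, #60 → r3=0x82
body[3] mov  r1, r2 → r1=0xbe
body[4] mov  r3, #0x9a → r3=0x9a
body[5] xor  r3, r1, r0 → r3=0x57
epilogue: pop r3=0x7c, sp=0x83
epilogue: pop r1=0x78, sp=0x84
prologue pushed ['r1', 'r3'] at ['0x83', '0x82']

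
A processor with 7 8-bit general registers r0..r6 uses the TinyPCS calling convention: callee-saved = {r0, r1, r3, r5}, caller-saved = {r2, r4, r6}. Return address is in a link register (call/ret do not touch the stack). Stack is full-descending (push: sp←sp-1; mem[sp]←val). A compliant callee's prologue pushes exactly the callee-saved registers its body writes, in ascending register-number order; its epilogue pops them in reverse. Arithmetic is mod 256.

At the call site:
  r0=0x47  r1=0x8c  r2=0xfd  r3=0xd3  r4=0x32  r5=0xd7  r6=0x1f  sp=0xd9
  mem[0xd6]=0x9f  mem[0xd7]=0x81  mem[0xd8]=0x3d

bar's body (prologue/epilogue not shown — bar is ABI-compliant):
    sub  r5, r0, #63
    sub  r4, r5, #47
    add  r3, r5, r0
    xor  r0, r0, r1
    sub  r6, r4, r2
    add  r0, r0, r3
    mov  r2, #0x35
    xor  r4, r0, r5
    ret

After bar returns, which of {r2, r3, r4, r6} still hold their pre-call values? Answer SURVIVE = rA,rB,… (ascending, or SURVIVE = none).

prologue: push r0 -> mem[0xd8]=0x47, sp=0xd8
prologue: push r3 -> mem[0xd7]=0xd3, sp=0xd7
prologue: push r5 -> mem[0xd6]=0xd7, sp=0xd6
body[0] sub  r5, r0, #63 -> r5=0x08
body[1] sub  r4, r5, #47 -> r4=0xd9
body[2] add  r3, r5, r0 -> r3=0x4f
body[3] xor  r0, r0, r1 -> r0=0xcb
body[4] sub  r6, r4, r2 -> r6=0xdc
body[5] add  r0, r0, r3 -> r0=0x1a
body[6] mov  r2, #0x35 -> r2=0x35
body[7] xor  r4, r0, r5 -> r4=0x12
epilogue: pop r5=0xd7, sp=0xd7
epilogue: pop r3=0xd3, sp=0xd8
epilogue: pop r0=0x47, sp=0xd9
r2: caller-saved, written=True
r3: callee-saved, written=True
r4: caller-saved, written=True
r6: caller-saved, written=True

SURVIVE = r3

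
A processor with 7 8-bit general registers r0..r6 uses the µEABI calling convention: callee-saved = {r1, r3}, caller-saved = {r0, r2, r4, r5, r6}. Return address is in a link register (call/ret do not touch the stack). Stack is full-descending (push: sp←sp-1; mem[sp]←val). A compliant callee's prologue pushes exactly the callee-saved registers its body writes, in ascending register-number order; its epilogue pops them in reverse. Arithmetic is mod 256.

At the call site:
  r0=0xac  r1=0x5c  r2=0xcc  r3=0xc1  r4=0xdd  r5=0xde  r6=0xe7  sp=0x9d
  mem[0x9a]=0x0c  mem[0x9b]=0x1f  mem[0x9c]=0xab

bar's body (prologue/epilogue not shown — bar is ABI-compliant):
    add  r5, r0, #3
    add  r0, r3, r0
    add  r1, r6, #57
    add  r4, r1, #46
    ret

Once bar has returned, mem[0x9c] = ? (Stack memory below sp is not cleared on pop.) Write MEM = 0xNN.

MEM = 0x5c

prologue: push r1 -> mem[0x9c]=0x5c, sp=0x9c
body[0] add  r5, r0, #3 -> r5=0xaf
body[1] add  r0, r3, r0 -> r0=0x6d
body[2] add  r1, r6, #57 -> r1=0x20
body[3] add  r4, r1, #46 -> r4=0x4e
epilogue: pop r1=0x5c, sp=0x9d
prologue pushed ['r1'] at ['0x9c']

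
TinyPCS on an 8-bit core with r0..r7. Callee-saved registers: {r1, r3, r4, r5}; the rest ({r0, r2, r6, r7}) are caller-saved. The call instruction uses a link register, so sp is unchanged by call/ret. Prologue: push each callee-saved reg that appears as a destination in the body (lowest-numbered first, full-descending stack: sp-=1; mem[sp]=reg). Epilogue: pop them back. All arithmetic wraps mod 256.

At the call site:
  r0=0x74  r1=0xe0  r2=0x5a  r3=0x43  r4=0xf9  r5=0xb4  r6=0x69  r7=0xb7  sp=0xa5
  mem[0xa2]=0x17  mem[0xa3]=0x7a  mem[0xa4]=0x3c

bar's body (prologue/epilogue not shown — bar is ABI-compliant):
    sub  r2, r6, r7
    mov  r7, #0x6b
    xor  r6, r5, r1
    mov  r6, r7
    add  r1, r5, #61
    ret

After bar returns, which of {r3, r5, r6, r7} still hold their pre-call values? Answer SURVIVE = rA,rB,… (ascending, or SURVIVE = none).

prologue: push r1 -> mem[0xa4]=0xe0, sp=0xa4
body[0] sub  r2, r6, r7 -> r2=0xb2
body[1] mov  r7, #0x6b -> r7=0x6b
body[2] xor  r6, r5, r1 -> r6=0x54
body[3] mov  r6, r7 -> r6=0x6b
body[4] add  r1, r5, #61 -> r1=0xf1
epilogue: pop r1=0xe0, sp=0xa5
r3: callee-saved, written=False
r5: callee-saved, written=False
r6: caller-saved, written=True
r7: caller-saved, written=True

SURVIVE = r3,r5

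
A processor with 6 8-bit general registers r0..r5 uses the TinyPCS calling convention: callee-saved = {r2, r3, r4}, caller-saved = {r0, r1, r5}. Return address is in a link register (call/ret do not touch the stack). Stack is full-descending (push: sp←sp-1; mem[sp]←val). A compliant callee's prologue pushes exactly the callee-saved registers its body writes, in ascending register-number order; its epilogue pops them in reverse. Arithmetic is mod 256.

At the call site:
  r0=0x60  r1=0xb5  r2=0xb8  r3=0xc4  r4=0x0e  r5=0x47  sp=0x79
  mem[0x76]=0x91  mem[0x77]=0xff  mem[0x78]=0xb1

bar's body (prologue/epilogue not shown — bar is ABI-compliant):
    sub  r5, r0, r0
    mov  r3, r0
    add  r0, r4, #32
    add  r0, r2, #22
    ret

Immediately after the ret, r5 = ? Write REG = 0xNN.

prologue: push r3 → mem[0x78]=0xc4, sp=0x78
body[0] sub  r5, r0, r0 → r5=0x00
body[1] mov  r3, r0 → r3=0x60
body[2] add  r0, r4, #32 → r0=0x2e
body[3] add  r0, r2, #22 → r0=0xce
epilogue: pop r3=0xc4, sp=0x79
r5 is caller-saved → body value

REG = 0x00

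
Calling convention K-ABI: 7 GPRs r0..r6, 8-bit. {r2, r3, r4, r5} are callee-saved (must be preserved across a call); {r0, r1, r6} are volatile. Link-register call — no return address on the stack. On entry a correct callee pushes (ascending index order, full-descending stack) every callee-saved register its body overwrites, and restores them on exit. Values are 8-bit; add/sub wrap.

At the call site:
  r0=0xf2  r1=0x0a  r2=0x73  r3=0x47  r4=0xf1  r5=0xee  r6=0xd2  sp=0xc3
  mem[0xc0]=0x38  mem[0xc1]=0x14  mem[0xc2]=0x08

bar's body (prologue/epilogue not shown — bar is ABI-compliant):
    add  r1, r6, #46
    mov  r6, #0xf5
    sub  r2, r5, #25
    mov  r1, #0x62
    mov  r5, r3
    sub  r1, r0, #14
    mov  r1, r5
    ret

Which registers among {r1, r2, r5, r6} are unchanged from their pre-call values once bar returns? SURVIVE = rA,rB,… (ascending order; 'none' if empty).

prologue: push r2 → mem[0xc2]=0x73, sp=0xc2
prologue: push r5 → mem[0xc1]=0xee, sp=0xc1
body[0] add  r1, r6, #46 → r1=0x00
body[1] mov  r6, #0xf5 → r6=0xf5
body[2] sub  r2, r5, #25 → r2=0xd5
body[3] mov  r1, #0x62 → r1=0x62
body[4] mov  r5, r3 → r5=0x47
body[5] sub  r1, r0, #14 → r1=0xe4
body[6] mov  r1, r5 → r1=0x47
epilogue: pop r5=0xee, sp=0xc2
epilogue: pop r2=0x73, sp=0xc3
r1: caller-saved, written=True
r2: callee-saved, written=True
r5: callee-saved, written=True
r6: caller-saved, written=True

SURVIVE = r2,r5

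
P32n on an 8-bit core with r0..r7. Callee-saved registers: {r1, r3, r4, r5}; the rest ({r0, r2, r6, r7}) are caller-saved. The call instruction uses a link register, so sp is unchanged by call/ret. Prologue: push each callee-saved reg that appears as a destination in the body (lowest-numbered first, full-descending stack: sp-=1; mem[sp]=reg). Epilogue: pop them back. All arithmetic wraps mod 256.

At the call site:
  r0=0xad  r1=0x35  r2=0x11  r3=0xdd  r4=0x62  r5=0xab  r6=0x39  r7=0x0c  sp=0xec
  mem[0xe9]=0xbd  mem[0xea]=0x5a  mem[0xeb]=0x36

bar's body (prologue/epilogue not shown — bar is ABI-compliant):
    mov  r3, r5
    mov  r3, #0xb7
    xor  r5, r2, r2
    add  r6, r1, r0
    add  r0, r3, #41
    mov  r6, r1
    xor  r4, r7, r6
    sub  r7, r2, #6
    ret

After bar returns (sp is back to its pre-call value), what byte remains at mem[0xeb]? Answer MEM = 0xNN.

MEM = 0xdd

prologue: push r3 → mem[0xeb]=0xdd, sp=0xeb
prologue: push r4 → mem[0xea]=0x62, sp=0xea
prologue: push r5 → mem[0xe9]=0xab, sp=0xe9
body[0] mov  r3, r5 → r3=0xab
body[1] mov  r3, #0xb7 → r3=0xb7
body[2] xor  r5, r2, r2 → r5=0x00
body[3] add  r6, r1, r0 → r6=0xe2
body[4] add  r0, r3, #41 → r0=0xe0
body[5] mov  r6, r1 → r6=0x35
body[6] xor  r4, r7, r6 → r4=0x39
body[7] sub  r7, r2, #6 → r7=0x0b
epilogue: pop r5=0xab, sp=0xea
epilogue: pop r4=0x62, sp=0xeb
epilogue: pop r3=0xdd, sp=0xec
prologue pushed ['r3', 'r4', 'r5'] at ['0xeb', '0xea', '0xe9']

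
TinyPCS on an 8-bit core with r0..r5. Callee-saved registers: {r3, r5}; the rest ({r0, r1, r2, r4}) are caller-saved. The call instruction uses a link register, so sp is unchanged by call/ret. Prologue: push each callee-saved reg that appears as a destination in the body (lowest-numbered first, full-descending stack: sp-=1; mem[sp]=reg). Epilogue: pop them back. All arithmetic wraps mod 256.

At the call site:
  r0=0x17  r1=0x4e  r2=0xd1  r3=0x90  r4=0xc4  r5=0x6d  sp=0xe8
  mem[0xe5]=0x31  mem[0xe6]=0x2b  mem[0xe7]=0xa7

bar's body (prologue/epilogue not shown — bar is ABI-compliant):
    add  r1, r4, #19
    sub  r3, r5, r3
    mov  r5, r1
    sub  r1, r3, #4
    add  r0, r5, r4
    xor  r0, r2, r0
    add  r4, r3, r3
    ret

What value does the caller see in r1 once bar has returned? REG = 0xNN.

REG = 0xd9

prologue: push r3 -> mem[0xe7]=0x90, sp=0xe7
prologue: push r5 -> mem[0xe6]=0x6d, sp=0xe6
body[0] add  r1, r4, #19 -> r1=0xd7
body[1] sub  r3, r5, r3 -> r3=0xdd
body[2] mov  r5, r1 -> r5=0xd7
body[3] sub  r1, r3, #4 -> r1=0xd9
body[4] add  r0, r5, r4 -> r0=0x9b
body[5] xor  r0, r2, r0 -> r0=0x4a
body[6] add  r4, r3, r3 -> r4=0xba
epilogue: pop r5=0x6d, sp=0xe7
epilogue: pop r3=0x90, sp=0xe8
r1 is caller-saved -> body value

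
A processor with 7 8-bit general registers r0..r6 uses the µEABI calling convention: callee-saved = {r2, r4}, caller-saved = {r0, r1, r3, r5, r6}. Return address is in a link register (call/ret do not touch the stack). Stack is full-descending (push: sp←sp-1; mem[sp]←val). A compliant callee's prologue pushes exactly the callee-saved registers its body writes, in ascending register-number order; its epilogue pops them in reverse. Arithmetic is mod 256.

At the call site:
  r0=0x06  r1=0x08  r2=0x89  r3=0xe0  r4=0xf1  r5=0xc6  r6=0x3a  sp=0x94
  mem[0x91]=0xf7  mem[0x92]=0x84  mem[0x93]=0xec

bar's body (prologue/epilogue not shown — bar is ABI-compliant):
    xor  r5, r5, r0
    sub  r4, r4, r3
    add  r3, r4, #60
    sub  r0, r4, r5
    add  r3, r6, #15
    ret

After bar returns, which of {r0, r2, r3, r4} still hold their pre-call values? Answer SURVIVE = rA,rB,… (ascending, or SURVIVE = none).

prologue: push r4 → mem[0x93]=0xf1, sp=0x93
body[0] xor  r5, r5, r0 → r5=0xc0
body[1] sub  r4, r4, r3 → r4=0x11
body[2] add  r3, r4, #60 → r3=0x4d
body[3] sub  r0, r4, r5 → r0=0x51
body[4] add  r3, r6, #15 → r3=0x49
epilogue: pop r4=0xf1, sp=0x94
r0: caller-saved, written=True
r2: callee-saved, written=False
r3: caller-saved, written=True
r4: callee-saved, written=True

SURVIVE = r2,r4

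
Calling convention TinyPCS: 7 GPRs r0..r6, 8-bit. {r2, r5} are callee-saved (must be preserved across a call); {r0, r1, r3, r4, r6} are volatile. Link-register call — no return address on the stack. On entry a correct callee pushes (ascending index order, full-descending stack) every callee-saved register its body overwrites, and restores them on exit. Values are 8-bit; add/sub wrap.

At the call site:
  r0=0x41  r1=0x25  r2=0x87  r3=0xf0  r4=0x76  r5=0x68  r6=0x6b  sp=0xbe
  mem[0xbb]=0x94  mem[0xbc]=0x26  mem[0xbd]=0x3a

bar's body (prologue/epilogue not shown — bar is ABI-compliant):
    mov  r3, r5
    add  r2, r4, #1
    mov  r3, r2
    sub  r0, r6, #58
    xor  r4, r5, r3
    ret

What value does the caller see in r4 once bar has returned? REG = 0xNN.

REG = 0x1f

prologue: push r2 → mem[0xbd]=0x87, sp=0xbd
body[0] mov  r3, r5 → r3=0x68
body[1] add  r2, r4, #1 → r2=0x77
body[2] mov  r3, r2 → r3=0x77
body[3] sub  r0, r6, #58 → r0=0x31
body[4] xor  r4, r5, r3 → r4=0x1f
epilogue: pop r2=0x87, sp=0xbe
r4 is caller-saved → body value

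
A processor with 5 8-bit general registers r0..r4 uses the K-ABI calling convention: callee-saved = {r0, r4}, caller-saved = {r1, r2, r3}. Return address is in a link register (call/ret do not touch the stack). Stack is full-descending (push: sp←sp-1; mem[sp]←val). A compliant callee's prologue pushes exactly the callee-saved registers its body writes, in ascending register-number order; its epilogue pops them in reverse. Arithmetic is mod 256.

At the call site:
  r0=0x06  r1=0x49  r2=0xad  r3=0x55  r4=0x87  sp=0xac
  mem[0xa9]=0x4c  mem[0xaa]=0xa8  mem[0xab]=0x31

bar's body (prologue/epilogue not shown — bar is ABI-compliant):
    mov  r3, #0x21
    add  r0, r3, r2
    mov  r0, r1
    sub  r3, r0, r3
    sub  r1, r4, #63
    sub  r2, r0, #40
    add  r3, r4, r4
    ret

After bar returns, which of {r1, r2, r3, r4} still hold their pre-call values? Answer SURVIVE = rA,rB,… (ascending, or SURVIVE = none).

SURVIVE = r4

prologue: push r0 -> mem[0xab]=0x06, sp=0xab
body[0] mov  r3, #0x21 -> r3=0x21
body[1] add  r0, r3, r2 -> r0=0xce
body[2] mov  r0, r1 -> r0=0x49
body[3] sub  r3, r0, r3 -> r3=0x28
body[4] sub  r1, r4, #63 -> r1=0x48
body[5] sub  r2, r0, #40 -> r2=0x21
body[6] add  r3, r4, r4 -> r3=0x0e
epilogue: pop r0=0x06, sp=0xac
r1: caller-saved, written=True
r2: caller-saved, written=True
r3: caller-saved, written=True
r4: callee-saved, written=False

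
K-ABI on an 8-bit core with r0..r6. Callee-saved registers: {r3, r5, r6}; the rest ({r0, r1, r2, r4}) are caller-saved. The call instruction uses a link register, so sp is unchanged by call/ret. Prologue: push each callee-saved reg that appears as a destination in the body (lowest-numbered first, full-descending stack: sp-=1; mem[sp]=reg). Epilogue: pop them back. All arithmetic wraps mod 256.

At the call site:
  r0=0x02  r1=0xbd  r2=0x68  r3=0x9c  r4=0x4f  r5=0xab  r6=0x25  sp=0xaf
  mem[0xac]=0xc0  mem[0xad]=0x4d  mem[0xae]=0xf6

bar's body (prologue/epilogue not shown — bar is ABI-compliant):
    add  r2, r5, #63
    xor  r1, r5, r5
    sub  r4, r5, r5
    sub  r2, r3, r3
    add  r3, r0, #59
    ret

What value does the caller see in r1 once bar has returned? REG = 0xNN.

prologue: push r3 -> mem[0xae]=0x9c, sp=0xae
body[0] add  r2, r5, #63 -> r2=0xea
body[1] xor  r1, r5, r5 -> r1=0x00
body[2] sub  r4, r5, r5 -> r4=0x00
body[3] sub  r2, r3, r3 -> r2=0x00
body[4] add  r3, r0, #59 -> r3=0x3d
epilogue: pop r3=0x9c, sp=0xaf
r1 is caller-saved -> body value

REG = 0x00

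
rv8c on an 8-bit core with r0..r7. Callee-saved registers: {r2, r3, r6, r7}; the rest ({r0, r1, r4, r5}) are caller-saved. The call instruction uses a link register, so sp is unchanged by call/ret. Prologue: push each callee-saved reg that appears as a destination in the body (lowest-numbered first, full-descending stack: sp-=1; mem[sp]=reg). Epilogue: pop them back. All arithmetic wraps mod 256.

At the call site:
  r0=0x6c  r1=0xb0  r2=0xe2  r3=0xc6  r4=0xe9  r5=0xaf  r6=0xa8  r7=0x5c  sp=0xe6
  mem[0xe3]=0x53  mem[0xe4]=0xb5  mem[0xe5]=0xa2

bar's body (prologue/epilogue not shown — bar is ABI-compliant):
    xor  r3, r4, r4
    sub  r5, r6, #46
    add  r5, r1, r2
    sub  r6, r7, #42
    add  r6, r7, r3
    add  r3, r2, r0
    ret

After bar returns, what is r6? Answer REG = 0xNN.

prologue: push r3 → mem[0xe5]=0xc6, sp=0xe5
prologue: push r6 → mem[0xe4]=0xa8, sp=0xe4
body[0] xor  r3, r4, r4 → r3=0x00
body[1] sub  r5, r6, #46 → r5=0x7a
body[2] add  r5, r1, r2 → r5=0x92
body[3] sub  r6, r7, #42 → r6=0x32
body[4] add  r6, r7, r3 → r6=0x5c
body[5] add  r3, r2, r0 → r3=0x4e
epilogue: pop r6=0xa8, sp=0xe5
epilogue: pop r3=0xc6, sp=0xe6
r6 is callee-saved → restored

REG = 0xa8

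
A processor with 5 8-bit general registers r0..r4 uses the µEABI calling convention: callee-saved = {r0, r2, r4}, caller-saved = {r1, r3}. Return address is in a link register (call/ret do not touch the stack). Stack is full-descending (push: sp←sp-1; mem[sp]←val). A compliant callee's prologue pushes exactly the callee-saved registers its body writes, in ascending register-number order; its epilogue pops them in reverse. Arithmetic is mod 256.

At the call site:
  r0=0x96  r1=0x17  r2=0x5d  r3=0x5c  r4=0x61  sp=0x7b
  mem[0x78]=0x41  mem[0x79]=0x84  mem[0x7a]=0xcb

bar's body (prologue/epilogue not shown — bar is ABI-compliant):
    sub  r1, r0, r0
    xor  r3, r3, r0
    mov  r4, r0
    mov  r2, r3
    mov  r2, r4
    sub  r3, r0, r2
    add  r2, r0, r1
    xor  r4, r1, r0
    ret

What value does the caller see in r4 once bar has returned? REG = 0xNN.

prologue: push r2 → mem[0x7a]=0x5d, sp=0x7a
prologue: push r4 → mem[0x79]=0x61, sp=0x79
body[0] sub  r1, r0, r0 → r1=0x00
body[1] xor  r3, r3, r0 → r3=0xca
body[2] mov  r4, r0 → r4=0x96
body[3] mov  r2, r3 → r2=0xca
body[4] mov  r2, r4 → r2=0x96
body[5] sub  r3, r0, r2 → r3=0x00
body[6] add  r2, r0, r1 → r2=0x96
body[7] xor  r4, r1, r0 → r4=0x96
epilogue: pop r4=0x61, sp=0x7a
epilogue: pop r2=0x5d, sp=0x7b
r4 is callee-saved → restored

REG = 0x61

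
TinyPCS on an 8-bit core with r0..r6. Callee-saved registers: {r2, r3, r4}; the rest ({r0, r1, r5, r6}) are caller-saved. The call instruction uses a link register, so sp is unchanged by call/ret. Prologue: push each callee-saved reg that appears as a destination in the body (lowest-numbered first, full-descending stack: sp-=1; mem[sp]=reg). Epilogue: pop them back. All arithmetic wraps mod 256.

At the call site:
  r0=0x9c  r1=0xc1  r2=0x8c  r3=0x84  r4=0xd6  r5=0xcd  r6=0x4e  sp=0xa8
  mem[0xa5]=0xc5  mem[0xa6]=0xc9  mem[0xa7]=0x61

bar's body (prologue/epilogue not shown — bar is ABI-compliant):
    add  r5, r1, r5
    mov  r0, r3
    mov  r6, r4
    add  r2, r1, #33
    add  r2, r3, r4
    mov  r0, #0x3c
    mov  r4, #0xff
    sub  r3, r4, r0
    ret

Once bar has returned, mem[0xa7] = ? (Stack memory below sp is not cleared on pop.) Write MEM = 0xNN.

MEM = 0x8c

prologue: push r2 → mem[0xa7]=0x8c, sp=0xa7
prologue: push r3 → mem[0xa6]=0x84, sp=0xa6
prologue: push r4 → mem[0xa5]=0xd6, sp=0xa5
body[0] add  r5, r1, r5 → r5=0x8e
body[1] mov  r0, r3 → r0=0x84
body[2] mov  r6, r4 → r6=0xd6
body[3] add  r2, r1, #33 → r2=0xe2
body[4] add  r2, r3, r4 → r2=0x5a
body[5] mov  r0, #0x3c → r0=0x3c
body[6] mov  r4, #0xff → r4=0xff
body[7] sub  r3, r4, r0 → r3=0xc3
epilogue: pop r4=0xd6, sp=0xa6
epilogue: pop r3=0x84, sp=0xa7
epilogue: pop r2=0x8c, sp=0xa8
prologue pushed ['r2', 'r3', 'r4'] at ['0xa7', '0xa6', '0xa5']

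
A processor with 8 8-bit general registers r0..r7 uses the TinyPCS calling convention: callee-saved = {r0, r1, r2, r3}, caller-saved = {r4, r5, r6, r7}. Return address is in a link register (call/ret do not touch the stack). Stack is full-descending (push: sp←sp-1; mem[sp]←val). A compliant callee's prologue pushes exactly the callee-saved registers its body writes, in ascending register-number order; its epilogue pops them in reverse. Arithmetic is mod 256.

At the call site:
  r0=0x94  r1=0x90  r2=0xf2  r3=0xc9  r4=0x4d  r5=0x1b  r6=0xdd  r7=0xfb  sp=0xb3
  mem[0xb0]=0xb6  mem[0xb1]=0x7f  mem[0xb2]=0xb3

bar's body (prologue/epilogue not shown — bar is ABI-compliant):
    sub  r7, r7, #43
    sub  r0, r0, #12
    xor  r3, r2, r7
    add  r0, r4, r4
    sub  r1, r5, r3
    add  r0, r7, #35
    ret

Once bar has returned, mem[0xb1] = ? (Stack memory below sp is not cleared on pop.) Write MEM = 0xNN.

prologue: push r0 -> mem[0xb2]=0x94, sp=0xb2
prologue: push r1 -> mem[0xb1]=0x90, sp=0xb1
prologue: push r3 -> mem[0xb0]=0xc9, sp=0xb0
body[0] sub  r7, r7, #43 -> r7=0xd0
body[1] sub  r0, r0, #12 -> r0=0x88
body[2] xor  r3, r2, r7 -> r3=0x22
body[3] add  r0, r4, r4 -> r0=0x9a
body[4] sub  r1, r5, r3 -> r1=0xf9
body[5] add  r0, r7, #35 -> r0=0xf3
epilogue: pop r3=0xc9, sp=0xb1
epilogue: pop r1=0x90, sp=0xb2
epilogue: pop r0=0x94, sp=0xb3
prologue pushed ['r0', 'r1', 'r3'] at ['0xb2', '0xb1', '0xb0']

MEM = 0x90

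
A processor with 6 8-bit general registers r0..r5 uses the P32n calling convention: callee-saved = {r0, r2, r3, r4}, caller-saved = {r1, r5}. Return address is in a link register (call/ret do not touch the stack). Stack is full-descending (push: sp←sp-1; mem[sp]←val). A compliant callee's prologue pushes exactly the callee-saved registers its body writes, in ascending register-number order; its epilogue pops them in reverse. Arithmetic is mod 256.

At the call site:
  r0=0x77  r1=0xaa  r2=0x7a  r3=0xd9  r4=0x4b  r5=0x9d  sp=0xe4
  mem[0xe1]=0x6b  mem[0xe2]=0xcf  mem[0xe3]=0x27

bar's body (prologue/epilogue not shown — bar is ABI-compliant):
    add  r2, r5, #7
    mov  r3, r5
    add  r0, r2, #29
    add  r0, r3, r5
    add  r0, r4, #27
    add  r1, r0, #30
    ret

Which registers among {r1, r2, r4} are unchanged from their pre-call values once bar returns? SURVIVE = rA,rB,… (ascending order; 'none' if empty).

prologue: push r0 → mem[0xe3]=0x77, sp=0xe3
prologue: push r2 → mem[0xe2]=0x7a, sp=0xe2
prologue: push r3 → mem[0xe1]=0xd9, sp=0xe1
body[0] add  r2, r5, #7 → r2=0xa4
body[1] mov  r3, r5 → r3=0x9d
body[2] add  r0, r2, #29 → r0=0xc1
body[3] add  r0, r3, r5 → r0=0x3a
body[4] add  r0, r4, #27 → r0=0x66
body[5] add  r1, r0, #30 → r1=0x84
epilogue: pop r3=0xd9, sp=0xe2
epilogue: pop r2=0x7a, sp=0xe3
epilogue: pop r0=0x77, sp=0xe4
r1: caller-saved, written=True
r2: callee-saved, written=True
r4: callee-saved, written=False

SURVIVE = r2,r4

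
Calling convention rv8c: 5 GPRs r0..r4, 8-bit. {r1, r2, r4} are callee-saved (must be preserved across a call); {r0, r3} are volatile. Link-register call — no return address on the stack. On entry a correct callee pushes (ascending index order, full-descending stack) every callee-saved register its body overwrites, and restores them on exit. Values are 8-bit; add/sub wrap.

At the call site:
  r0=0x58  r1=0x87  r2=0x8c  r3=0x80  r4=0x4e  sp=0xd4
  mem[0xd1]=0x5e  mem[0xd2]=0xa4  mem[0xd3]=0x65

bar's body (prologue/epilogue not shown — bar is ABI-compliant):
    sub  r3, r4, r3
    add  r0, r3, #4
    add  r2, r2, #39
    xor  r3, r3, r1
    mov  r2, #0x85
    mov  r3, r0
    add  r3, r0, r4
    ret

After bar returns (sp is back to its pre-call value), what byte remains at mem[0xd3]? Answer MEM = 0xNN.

MEM = 0x8c

prologue: push r2 -> mem[0xd3]=0x8c, sp=0xd3
body[0] sub  r3, r4, r3 -> r3=0xce
body[1] add  r0, r3, #4 -> r0=0xd2
body[2] add  r2, r2, #39 -> r2=0xb3
body[3] xor  r3, r3, r1 -> r3=0x49
body[4] mov  r2, #0x85 -> r2=0x85
body[5] mov  r3, r0 -> r3=0xd2
body[6] add  r3, r0, r4 -> r3=0x20
epilogue: pop r2=0x8c, sp=0xd4
prologue pushed ['r2'] at ['0xd3']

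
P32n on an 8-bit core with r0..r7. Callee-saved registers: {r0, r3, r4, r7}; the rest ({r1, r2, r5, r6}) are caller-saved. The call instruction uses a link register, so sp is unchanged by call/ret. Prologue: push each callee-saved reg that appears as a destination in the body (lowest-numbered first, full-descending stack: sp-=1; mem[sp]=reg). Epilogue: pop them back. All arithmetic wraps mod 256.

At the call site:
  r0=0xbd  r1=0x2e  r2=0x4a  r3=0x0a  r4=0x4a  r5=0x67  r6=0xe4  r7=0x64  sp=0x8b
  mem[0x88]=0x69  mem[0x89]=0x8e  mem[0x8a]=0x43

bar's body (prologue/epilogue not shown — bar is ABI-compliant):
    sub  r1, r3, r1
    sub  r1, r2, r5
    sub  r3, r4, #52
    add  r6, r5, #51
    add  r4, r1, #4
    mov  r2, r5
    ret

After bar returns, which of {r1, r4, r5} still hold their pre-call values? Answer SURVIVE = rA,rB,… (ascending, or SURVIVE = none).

SURVIVE = r4,r5

prologue: push r3 -> mem[0x8a]=0x0a, sp=0x8a
prologue: push r4 -> mem[0x89]=0x4a, sp=0x89
body[0] sub  r1, r3, r1 -> r1=0xdc
body[1] sub  r1, r2, r5 -> r1=0xe3
body[2] sub  r3, r4, #52 -> r3=0x16
body[3] add  r6, r5, #51 -> r6=0x9a
body[4] add  r4, r1, #4 -> r4=0xe7
body[5] mov  r2, r5 -> r2=0x67
epilogue: pop r4=0x4a, sp=0x8a
epilogue: pop r3=0x0a, sp=0x8b
r1: caller-saved, written=True
r4: callee-saved, written=True
r5: caller-saved, written=False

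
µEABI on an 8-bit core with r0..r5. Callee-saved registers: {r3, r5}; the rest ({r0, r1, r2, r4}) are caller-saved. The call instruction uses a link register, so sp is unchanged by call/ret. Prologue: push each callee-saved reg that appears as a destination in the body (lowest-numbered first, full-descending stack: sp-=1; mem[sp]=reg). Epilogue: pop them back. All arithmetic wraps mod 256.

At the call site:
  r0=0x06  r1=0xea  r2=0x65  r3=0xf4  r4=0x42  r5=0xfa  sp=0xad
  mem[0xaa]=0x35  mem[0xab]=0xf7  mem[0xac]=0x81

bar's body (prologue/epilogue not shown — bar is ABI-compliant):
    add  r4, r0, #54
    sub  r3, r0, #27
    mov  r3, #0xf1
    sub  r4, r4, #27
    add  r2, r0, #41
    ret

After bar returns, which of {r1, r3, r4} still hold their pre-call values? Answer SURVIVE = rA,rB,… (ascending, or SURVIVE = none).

SURVIVE = r1,r3

prologue: push r3 → mem[0xac]=0xf4, sp=0xac
body[0] add  r4, r0, #54 → r4=0x3c
body[1] sub  r3, r0, #27 → r3=0xeb
body[2] mov  r3, #0xf1 → r3=0xf1
body[3] sub  r4, r4, #27 → r4=0x21
body[4] add  r2, r0, #41 → r2=0x2f
epilogue: pop r3=0xf4, sp=0xad
r1: caller-saved, written=False
r3: callee-saved, written=True
r4: caller-saved, written=True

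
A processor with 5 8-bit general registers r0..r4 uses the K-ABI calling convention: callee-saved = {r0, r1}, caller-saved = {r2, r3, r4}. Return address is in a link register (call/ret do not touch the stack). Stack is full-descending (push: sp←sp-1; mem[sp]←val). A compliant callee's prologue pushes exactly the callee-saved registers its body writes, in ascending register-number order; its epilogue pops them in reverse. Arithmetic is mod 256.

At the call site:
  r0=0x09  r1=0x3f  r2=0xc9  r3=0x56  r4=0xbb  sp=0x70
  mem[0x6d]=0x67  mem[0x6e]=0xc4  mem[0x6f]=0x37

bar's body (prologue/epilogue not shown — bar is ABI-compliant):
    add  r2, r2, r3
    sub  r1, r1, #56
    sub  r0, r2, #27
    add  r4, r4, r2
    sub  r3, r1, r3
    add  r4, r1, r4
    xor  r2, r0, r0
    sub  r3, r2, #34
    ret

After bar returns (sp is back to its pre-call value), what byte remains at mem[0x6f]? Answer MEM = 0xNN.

prologue: push r0 → mem[0x6f]=0x09, sp=0x6f
prologue: push r1 → mem[0x6e]=0x3f, sp=0x6e
body[0] add  r2, r2, r3 → r2=0x1f
body[1] sub  r1, r1, #56 → r1=0x07
body[2] sub  r0, r2, #27 → r0=0x04
body[3] add  r4, r4, r2 → r4=0xda
body[4] sub  r3, r1, r3 → r3=0xb1
body[5] add  r4, r1, r4 → r4=0xe1
body[6] xor  r2, r0, r0 → r2=0x00
body[7] sub  r3, r2, #34 → r3=0xde
epilogue: pop r1=0x3f, sp=0x6f
epilogue: pop r0=0x09, sp=0x70
prologue pushed ['r0', 'r1'] at ['0x6f', '0x6e']

MEM = 0x09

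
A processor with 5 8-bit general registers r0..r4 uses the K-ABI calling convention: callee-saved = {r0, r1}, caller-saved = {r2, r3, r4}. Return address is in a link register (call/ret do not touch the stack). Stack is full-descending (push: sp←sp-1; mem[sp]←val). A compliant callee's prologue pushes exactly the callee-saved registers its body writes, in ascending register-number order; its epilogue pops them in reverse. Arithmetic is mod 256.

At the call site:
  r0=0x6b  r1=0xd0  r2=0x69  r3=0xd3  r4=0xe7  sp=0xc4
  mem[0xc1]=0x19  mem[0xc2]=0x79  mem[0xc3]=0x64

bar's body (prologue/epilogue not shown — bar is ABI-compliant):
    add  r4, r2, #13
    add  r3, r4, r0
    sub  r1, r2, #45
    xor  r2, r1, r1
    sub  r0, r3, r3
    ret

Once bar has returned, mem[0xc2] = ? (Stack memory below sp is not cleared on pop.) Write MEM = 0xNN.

prologue: push r0 -> mem[0xc3]=0x6b, sp=0xc3
prologue: push r1 -> mem[0xc2]=0xd0, sp=0xc2
body[0] add  r4, r2, #13 -> r4=0x76
body[1] add  r3, r4, r0 -> r3=0xe1
body[2] sub  r1, r2, #45 -> r1=0x3c
body[3] xor  r2, r1, r1 -> r2=0x00
body[4] sub  r0, r3, r3 -> r0=0x00
epilogue: pop r1=0xd0, sp=0xc3
epilogue: pop r0=0x6b, sp=0xc4
prologue pushed ['r0', 'r1'] at ['0xc3', '0xc2']

MEM = 0xd0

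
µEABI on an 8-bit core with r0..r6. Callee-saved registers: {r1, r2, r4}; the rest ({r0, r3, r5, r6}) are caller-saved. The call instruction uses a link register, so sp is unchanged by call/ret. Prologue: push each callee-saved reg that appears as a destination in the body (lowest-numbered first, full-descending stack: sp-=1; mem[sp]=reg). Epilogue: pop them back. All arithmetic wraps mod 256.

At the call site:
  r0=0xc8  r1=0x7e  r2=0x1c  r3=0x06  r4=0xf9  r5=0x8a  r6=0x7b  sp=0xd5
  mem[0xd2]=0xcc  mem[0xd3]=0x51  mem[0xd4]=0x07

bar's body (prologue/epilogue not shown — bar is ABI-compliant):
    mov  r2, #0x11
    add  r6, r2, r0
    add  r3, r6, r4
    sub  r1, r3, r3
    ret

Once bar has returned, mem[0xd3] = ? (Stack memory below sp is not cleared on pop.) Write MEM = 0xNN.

MEM = 0x1c

prologue: push r1 -> mem[0xd4]=0x7e, sp=0xd4
prologue: push r2 -> mem[0xd3]=0x1c, sp=0xd3
body[0] mov  r2, #0x11 -> r2=0x11
body[1] add  r6, r2, r0 -> r6=0xd9
body[2] add  r3, r6, r4 -> r3=0xd2
body[3] sub  r1, r3, r3 -> r1=0x00
epilogue: pop r2=0x1c, sp=0xd4
epilogue: pop r1=0x7e, sp=0xd5
prologue pushed ['r1', 'r2'] at ['0xd4', '0xd3']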